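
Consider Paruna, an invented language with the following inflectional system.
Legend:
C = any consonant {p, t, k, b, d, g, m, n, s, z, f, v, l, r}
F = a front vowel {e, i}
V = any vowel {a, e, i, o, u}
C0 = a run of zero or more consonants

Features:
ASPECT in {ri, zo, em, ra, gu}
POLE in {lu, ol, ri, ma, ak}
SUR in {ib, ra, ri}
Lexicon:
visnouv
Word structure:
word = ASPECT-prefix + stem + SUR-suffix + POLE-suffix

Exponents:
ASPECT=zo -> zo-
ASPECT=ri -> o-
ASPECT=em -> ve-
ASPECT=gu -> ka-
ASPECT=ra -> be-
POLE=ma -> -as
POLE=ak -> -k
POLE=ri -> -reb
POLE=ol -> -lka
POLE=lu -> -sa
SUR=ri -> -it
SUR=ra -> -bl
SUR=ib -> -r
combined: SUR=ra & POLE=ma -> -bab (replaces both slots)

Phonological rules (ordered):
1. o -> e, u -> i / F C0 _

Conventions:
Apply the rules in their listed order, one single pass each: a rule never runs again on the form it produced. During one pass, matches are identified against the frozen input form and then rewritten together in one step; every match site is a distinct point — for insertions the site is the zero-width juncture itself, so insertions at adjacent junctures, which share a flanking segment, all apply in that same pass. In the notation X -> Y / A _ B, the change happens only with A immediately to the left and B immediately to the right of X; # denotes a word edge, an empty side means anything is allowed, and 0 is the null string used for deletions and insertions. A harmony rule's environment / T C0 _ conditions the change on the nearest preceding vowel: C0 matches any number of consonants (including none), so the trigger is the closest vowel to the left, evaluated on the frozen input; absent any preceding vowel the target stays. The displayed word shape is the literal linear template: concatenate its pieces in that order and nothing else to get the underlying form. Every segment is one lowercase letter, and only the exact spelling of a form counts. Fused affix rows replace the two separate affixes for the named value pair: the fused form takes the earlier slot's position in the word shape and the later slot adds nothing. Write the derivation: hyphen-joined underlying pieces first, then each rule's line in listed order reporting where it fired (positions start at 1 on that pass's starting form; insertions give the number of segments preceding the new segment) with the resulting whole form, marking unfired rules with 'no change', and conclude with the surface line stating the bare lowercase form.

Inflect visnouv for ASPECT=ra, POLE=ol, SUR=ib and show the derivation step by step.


underlying: be-visnouv-r-lka
1. o -> e, u -> i / F C0 _: fires at position(s) 7: bevisneuvrlka
surface: bevisneuvrlka


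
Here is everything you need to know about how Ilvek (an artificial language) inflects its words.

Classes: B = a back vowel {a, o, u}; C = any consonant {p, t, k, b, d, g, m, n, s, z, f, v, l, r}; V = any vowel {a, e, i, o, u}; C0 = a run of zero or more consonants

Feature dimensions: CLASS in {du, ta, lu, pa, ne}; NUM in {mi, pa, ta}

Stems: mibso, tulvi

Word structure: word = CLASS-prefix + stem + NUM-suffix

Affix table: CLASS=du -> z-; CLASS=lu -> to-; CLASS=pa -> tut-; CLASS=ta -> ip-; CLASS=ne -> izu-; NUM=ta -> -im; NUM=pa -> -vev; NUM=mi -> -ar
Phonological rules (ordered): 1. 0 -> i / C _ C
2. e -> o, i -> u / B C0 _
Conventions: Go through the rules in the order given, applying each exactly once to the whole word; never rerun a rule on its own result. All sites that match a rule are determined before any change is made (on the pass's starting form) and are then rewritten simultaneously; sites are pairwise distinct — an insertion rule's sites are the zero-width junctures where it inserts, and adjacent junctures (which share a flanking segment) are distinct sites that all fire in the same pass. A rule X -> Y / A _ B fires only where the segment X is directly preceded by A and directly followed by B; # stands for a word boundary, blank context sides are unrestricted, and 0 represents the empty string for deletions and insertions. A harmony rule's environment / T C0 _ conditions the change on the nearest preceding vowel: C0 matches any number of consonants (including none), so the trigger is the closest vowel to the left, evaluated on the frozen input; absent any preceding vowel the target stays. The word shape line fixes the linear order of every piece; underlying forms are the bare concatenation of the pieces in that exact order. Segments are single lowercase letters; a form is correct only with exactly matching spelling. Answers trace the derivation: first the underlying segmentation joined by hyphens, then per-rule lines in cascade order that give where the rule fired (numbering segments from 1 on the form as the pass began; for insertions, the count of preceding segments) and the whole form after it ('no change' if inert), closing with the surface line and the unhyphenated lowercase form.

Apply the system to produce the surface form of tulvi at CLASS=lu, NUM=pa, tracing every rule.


underlying: to-tulvi-vev
1. 0 -> i / C _ C: inserts after position(s) 5: totulivivev
2. e -> o, i -> u / B C0 _: fires at position(s) 6: totuluvivev
surface: totuluvivev


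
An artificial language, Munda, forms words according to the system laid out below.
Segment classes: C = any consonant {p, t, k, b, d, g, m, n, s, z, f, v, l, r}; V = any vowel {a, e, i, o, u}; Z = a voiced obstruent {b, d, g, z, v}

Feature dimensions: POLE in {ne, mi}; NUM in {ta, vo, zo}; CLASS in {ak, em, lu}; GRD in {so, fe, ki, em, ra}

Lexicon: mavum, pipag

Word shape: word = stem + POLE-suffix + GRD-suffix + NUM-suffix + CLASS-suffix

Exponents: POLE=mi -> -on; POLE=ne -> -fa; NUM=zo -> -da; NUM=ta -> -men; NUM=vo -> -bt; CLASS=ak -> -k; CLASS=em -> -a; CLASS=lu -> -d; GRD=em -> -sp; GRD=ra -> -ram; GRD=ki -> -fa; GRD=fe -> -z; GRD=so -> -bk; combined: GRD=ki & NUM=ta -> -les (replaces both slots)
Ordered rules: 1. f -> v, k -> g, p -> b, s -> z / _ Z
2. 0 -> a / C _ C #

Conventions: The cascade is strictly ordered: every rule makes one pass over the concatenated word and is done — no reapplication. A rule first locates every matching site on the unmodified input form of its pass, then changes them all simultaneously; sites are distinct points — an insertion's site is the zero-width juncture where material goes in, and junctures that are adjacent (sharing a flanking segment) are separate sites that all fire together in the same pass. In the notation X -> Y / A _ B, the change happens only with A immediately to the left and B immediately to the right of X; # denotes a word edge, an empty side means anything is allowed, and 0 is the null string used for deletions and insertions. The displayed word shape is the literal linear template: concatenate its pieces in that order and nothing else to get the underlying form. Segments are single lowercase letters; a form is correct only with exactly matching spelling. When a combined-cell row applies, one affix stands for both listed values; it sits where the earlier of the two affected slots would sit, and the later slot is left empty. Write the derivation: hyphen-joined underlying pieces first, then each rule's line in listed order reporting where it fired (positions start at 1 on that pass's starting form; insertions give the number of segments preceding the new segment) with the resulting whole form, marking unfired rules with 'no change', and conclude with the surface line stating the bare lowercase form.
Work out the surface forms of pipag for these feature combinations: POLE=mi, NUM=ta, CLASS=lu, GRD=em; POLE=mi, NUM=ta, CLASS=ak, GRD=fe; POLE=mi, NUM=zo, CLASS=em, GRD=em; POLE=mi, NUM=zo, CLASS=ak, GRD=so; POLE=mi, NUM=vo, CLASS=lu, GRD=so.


cell POLE=mi, NUM=ta, CLASS=lu, GRD=em:
underlying: pipag-on-sp-men-d
1. f -> v, k -> g, p -> b, s -> z / _ Z: no change
2. 0 -> a / C _ C #: inserts after position(s) 12: pipagonspmenad
surface: pipagonspmenad

cell POLE=mi, NUM=ta, CLASS=ak, GRD=fe:
underlying: pipag-on-z-men-k
1. f -> v, k -> g, p -> b, s -> z / _ Z: no change
2. 0 -> a / C _ C #: inserts after position(s) 11: pipagonzmenak
surface: pipagonzmenak

cell POLE=mi, NUM=zo, CLASS=em, GRD=em:
underlying: pipag-on-sp-da-a
1. f -> v, k -> g, p -> b, s -> z / _ Z: fires at position(s) 9: pipagonsbdaa
2. 0 -> a / C _ C #: no change
surface: pipagonsbdaa

cell POLE=mi, NUM=zo, CLASS=ak, GRD=so:
underlying: pipag-on-bk-da-k
1. f -> v, k -> g, p -> b, s -> z / _ Z: fires at position(s) 9: pipagonbgdak
2. 0 -> a / C _ C #: no change
surface: pipagonbgdak

cell POLE=mi, NUM=vo, CLASS=lu, GRD=so:
underlying: pipag-on-bk-bt-d
1. f -> v, k -> g, p -> b, s -> z / _ Z: fires at position(s) 9: pipagonbgbtd
2. 0 -> a / C _ C #: inserts after position(s) 11: pipagonbgbtad
surface: pipagonbgbtad


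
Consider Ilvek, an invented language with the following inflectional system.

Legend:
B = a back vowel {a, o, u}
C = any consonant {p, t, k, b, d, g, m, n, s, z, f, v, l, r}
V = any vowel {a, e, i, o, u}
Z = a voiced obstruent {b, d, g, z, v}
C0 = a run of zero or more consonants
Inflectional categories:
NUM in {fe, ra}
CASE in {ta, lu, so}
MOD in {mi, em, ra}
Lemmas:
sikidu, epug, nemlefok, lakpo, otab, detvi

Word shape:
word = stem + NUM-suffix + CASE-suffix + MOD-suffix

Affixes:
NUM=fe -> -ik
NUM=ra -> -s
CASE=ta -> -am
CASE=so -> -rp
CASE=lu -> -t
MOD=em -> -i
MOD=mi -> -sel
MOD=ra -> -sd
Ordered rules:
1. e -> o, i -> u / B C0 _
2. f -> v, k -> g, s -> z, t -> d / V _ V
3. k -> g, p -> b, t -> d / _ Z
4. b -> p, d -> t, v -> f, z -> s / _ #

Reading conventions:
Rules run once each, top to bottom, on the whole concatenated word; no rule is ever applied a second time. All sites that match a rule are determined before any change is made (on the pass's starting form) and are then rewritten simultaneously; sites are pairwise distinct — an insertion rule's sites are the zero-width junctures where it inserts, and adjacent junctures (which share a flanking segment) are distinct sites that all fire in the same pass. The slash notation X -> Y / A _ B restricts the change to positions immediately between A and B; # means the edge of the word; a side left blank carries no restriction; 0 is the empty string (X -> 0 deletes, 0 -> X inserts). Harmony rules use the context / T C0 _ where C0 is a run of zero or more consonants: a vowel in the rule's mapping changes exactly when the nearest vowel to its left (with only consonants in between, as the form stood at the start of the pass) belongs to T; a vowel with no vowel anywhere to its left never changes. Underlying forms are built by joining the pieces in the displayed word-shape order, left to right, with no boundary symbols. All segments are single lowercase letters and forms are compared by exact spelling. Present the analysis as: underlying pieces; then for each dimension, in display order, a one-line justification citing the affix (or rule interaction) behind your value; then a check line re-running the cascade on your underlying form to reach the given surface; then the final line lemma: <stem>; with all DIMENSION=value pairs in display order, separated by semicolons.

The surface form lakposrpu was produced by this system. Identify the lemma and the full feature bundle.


underlying: lakpo-s-rp-i
NUM=ra - signalled by the affix -s
CASE=so - signalled by the affix -rp
MOD=em - signalled by the affix -i
check: lakposrpi -> lakposrpu -> lakposrpu -> lakposrpu -> lakposrpu
lemma: lakpo; NUM=ra; CASE=so; MOD=em


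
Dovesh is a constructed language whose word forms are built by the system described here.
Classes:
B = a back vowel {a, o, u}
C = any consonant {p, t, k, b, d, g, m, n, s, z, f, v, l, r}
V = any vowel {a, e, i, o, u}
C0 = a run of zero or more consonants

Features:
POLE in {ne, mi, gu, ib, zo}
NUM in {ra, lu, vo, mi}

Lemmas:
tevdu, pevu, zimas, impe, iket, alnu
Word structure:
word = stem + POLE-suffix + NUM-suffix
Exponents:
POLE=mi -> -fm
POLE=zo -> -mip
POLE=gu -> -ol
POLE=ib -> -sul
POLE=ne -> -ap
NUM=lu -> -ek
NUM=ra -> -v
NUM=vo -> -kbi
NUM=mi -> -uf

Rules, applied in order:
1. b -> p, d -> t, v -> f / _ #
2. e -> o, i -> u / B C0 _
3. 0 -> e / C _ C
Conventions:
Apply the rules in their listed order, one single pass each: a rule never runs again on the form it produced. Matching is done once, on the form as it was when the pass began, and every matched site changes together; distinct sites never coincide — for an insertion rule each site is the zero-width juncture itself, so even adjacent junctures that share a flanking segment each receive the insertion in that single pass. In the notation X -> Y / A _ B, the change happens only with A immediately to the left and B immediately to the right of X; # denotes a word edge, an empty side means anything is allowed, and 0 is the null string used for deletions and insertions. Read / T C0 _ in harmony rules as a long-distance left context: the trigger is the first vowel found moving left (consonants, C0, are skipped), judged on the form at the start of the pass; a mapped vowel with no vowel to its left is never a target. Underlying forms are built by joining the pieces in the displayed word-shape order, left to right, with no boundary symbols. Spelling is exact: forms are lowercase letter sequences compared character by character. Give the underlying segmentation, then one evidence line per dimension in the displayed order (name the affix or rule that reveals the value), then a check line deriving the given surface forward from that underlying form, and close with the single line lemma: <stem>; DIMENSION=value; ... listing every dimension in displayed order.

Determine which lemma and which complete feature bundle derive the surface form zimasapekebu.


underlying: zimas-ap-kbi
POLE=ne - signalled by the affix -ap
NUM=vo - signalled by the affix -kbi
check: zimasapkbi -> zimasapkbi -> zimasapkbu -> zimasapekebu
lemma: zimas; POLE=ne; NUM=vo


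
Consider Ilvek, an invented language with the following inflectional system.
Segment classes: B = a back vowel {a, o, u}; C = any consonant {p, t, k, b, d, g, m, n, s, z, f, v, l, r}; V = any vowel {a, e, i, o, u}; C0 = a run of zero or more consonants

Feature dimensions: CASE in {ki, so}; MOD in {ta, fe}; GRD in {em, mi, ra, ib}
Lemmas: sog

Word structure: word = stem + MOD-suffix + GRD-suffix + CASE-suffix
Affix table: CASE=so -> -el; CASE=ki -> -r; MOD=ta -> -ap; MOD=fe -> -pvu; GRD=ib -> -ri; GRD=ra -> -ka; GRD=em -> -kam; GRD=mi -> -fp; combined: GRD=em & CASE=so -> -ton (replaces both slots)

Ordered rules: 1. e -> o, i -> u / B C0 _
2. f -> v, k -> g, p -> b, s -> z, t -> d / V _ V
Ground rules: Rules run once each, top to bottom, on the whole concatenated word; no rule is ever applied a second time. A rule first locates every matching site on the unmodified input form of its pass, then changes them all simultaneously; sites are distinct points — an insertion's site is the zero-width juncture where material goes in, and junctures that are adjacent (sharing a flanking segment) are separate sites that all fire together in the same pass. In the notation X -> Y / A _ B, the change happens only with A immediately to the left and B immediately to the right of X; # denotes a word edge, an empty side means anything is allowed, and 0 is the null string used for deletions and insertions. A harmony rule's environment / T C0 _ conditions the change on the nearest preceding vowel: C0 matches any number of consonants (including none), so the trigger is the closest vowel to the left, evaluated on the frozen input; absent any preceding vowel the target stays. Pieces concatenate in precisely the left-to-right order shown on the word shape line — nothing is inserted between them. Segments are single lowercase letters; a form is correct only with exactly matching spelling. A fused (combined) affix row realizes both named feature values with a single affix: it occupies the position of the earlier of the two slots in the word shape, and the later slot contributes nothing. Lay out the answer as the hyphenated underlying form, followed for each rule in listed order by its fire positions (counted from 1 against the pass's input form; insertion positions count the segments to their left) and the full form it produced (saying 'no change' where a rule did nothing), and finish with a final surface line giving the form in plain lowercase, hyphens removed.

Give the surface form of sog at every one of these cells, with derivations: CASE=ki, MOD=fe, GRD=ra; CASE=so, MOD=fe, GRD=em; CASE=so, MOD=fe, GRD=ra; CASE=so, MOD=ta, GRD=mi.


cell CASE=ki, MOD=fe, GRD=ra:
underlying: sog-pvu-ka-r
1. e -> o, i -> u / B C0 _: no change
2. f -> v, k -> g, p -> b, s -> z, t -> d / V _ V: fires at position(s) 7: sogpvugar
surface: sogpvugar

cell CASE=so, MOD=fe, GRD=em:
underlying: sog-pvu-ton
1. e -> o, i -> u / B C0 _: no change
2. f -> v, k -> g, p -> b, s -> z, t -> d / V _ V: fires at position(s) 7: sogpvudon
surface: sogpvudon

cell CASE=so, MOD=fe, GRD=ra:
underlying: sog-pvu-ka-el
1. e -> o, i -> u / B C0 _: fires at position(s) 9: sogpvukaol
2. f -> v, k -> g, p -> b, s -> z, t -> d / V _ V: fires at position(s) 7: sogpvugaol
surface: sogpvugaol

cell CASE=so, MOD=ta, GRD=mi:
underlying: sog-ap-fp-el
1. e -> o, i -> u / B C0 _: fires at position(s) 8: sogapfpol
2. f -> v, k -> g, p -> b, s -> z, t -> d / V _ V: no change
surface: sogapfpol


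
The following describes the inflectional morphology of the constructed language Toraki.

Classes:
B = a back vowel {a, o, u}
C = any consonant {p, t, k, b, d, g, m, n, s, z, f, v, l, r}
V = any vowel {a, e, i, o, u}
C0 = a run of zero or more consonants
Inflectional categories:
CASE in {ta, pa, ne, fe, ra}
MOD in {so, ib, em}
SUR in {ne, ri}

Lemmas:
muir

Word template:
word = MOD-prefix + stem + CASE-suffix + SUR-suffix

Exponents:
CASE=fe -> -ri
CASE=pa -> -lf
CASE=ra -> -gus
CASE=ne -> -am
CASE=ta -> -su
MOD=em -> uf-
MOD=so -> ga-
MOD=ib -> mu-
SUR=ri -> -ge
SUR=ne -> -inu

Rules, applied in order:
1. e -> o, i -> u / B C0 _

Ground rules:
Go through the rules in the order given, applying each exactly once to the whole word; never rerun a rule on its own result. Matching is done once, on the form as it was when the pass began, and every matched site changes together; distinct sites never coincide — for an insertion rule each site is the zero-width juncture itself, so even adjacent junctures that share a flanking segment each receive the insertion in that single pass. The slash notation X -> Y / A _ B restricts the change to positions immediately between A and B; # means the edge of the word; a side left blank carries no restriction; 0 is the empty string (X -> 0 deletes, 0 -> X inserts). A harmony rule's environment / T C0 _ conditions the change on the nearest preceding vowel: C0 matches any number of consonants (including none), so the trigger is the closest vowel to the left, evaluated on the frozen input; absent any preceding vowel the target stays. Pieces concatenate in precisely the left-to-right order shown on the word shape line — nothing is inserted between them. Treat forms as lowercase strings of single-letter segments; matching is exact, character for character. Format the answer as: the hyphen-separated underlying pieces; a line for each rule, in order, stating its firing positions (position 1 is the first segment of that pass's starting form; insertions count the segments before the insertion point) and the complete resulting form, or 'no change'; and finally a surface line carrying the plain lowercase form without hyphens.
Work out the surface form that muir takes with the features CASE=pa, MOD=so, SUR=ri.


underlying: ga-muir-lf-ge
1. e -> o, i -> u / B C0 _: fires at position(s) 5: gamuurlfge
surface: gamuurlfge


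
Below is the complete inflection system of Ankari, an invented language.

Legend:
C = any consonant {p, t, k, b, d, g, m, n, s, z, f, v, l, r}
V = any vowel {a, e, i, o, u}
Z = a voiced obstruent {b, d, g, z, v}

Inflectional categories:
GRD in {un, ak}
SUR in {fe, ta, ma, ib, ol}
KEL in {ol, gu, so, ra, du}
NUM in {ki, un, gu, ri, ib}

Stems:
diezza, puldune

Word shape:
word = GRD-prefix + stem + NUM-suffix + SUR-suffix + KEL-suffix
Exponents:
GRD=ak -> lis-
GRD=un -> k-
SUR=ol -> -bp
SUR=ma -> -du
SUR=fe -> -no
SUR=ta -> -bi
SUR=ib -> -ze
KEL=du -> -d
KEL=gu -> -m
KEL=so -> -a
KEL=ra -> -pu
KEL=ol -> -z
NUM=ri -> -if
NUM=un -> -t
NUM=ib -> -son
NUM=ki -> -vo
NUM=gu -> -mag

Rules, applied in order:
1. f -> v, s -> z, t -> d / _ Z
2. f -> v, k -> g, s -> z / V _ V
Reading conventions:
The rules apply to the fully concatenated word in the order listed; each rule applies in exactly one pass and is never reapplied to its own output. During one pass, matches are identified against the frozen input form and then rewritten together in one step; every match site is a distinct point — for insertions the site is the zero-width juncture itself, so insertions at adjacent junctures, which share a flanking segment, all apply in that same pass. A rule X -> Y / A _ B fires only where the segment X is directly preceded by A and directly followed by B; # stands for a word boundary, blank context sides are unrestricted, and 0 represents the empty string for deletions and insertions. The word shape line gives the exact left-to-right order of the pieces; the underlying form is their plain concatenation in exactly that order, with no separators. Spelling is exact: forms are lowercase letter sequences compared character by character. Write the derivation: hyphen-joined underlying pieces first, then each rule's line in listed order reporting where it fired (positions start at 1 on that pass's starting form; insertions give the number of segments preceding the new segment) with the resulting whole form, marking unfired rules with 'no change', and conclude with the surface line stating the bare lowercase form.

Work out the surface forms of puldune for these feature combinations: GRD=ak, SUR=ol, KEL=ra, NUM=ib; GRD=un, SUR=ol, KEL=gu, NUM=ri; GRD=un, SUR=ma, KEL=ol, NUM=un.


cell GRD=ak, SUR=ol, KEL=ra, NUM=ib:
underlying: lis-puldune-son-bp-pu
1. f -> v, s -> z, t -> d / _ Z: no change
2. f -> v, k -> g, s -> z / V _ V: fires at position(s) 11: lispuldunezonbppu
surface: lispuldunezonbppu

cell GRD=un, SUR=ol, KEL=gu, NUM=ri:
underlying: k-puldune-if-bp-m
1. f -> v, s -> z, t -> d / _ Z: fires at position(s) 10: kpulduneivbpm
2. f -> v, k -> g, s -> z / V _ V: no change
surface: kpulduneivbpm

cell GRD=un, SUR=ma, KEL=ol, NUM=un:
underlying: k-puldune-t-du-z
1. f -> v, s -> z, t -> d / _ Z: fires at position(s) 9: kpuldunedduz
2. f -> v, k -> g, s -> z / V _ V: no change
surface: kpuldunedduz


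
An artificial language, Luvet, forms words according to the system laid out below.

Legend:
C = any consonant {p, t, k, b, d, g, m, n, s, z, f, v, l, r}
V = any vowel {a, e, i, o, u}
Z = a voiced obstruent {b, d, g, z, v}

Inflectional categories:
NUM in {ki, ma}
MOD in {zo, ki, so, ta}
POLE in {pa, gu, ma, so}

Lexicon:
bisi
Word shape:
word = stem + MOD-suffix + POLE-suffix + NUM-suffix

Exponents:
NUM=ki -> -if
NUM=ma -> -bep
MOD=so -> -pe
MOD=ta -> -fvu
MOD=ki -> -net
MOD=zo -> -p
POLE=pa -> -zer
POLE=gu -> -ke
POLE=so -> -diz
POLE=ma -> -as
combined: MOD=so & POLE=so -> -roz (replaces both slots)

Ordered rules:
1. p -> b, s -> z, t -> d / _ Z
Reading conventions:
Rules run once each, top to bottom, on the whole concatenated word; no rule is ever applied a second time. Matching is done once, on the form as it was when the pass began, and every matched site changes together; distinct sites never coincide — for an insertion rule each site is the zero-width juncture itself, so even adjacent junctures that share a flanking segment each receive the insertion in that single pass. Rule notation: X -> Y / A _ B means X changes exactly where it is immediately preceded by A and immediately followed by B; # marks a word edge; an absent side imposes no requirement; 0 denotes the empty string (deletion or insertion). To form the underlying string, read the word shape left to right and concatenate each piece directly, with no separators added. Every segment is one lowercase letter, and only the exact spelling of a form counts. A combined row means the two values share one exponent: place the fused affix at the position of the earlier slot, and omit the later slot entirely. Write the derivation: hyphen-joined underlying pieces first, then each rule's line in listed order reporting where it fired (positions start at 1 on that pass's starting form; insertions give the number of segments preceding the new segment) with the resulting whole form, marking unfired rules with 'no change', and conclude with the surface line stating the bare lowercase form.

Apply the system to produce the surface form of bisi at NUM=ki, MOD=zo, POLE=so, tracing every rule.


underlying: bisi-p-diz-if
1. p -> b, s -> z, t -> d / _ Z: fires at position(s) 5: bisibdizif
surface: bisibdizif


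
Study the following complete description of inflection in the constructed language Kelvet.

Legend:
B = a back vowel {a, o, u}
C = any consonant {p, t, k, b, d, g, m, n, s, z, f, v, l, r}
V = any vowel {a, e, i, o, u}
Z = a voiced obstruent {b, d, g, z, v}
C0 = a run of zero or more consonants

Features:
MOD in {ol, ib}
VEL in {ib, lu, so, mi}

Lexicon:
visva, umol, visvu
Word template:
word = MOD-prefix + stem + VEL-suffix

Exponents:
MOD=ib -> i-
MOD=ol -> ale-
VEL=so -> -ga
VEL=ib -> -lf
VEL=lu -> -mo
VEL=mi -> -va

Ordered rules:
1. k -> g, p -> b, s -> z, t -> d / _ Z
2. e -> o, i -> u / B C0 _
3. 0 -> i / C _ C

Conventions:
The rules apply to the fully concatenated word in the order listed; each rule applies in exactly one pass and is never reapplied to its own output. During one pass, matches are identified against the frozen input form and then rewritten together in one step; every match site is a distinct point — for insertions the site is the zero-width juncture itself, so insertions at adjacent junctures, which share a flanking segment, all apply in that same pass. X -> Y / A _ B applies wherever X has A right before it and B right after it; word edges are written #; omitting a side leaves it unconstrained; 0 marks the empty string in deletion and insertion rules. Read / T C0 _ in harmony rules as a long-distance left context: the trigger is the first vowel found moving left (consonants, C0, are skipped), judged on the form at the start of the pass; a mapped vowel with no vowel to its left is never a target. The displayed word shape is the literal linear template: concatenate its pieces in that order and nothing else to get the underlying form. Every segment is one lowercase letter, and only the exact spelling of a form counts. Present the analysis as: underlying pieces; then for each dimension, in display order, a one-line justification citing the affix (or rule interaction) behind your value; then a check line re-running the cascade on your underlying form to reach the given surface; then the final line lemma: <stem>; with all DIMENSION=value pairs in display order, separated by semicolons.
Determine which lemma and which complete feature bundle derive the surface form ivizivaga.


underlying: i-visva-ga
MOD=ib - signalled by the affix i-
VEL=so - signalled by the affix -ga
check: ivisvaga -> ivizvaga -> ivizvaga -> ivizivaga
lemma: visva; MOD=ib; VEL=so


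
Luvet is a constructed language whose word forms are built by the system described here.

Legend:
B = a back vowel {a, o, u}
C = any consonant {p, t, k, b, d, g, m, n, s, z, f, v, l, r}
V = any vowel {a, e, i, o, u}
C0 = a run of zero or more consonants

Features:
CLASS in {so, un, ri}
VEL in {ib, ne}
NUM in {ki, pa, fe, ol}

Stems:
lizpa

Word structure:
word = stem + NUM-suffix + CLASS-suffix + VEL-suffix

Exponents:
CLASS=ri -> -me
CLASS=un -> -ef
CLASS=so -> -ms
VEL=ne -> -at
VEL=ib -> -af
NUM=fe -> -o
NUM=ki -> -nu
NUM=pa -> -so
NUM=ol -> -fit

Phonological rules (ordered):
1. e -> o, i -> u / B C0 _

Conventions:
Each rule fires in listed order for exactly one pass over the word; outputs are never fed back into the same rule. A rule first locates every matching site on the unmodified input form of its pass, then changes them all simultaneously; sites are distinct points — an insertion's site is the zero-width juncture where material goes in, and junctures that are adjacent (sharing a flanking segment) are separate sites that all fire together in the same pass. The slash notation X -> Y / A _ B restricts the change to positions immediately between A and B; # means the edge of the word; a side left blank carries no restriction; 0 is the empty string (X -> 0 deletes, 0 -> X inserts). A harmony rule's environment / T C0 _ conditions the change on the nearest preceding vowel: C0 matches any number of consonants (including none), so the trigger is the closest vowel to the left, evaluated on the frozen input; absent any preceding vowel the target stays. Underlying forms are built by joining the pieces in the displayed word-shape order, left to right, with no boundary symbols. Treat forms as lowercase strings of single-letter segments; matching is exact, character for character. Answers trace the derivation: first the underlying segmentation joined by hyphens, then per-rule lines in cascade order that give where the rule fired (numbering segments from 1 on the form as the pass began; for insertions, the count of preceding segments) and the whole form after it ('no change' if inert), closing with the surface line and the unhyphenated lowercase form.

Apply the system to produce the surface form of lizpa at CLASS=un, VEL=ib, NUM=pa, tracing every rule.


underlying: lizpa-so-ef-af
1. e -> o, i -> u / B C0 _: fires at position(s) 8: lizpasoofaf
surface: lizpasoofaf


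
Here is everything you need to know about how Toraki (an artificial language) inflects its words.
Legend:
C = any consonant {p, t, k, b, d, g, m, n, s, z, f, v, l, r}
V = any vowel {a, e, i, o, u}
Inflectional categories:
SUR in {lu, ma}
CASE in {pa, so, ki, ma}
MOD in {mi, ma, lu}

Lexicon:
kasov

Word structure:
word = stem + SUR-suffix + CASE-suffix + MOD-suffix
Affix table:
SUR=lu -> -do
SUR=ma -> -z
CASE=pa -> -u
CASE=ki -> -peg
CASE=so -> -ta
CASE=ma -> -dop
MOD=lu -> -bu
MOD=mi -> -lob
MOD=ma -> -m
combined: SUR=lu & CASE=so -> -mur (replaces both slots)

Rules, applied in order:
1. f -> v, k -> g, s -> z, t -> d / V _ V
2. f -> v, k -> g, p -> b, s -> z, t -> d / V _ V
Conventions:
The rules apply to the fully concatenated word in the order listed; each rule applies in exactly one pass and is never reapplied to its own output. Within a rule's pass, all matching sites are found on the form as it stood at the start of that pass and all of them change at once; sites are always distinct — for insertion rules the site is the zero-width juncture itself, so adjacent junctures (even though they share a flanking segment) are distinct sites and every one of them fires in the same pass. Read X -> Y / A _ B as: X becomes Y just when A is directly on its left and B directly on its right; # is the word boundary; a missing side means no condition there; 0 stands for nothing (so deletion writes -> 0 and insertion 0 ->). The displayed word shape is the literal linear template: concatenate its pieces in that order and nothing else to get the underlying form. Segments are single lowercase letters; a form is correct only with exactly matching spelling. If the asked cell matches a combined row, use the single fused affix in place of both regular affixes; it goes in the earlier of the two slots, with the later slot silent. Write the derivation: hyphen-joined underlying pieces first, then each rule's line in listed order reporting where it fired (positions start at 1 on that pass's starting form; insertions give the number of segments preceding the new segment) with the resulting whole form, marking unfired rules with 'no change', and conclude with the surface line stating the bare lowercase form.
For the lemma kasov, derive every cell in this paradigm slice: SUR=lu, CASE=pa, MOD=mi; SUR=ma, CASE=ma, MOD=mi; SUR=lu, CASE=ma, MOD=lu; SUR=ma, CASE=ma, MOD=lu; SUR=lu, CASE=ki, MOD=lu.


cell SUR=lu, CASE=pa, MOD=mi:
underlying: kasov-do-u-lob
1. f -> v, k -> g, s -> z, t -> d / V _ V: fires at position(s) 3: kazovdoulob
2. f -> v, k -> g, p -> b, s -> z, t -> d / V _ V: no change
surface: kazovdoulob

cell SUR=ma, CASE=ma, MOD=mi:
underlying: kasov-z-dop-lob
1. f -> v, k -> g, s -> z, t -> d / V _ V: fires at position(s) 3: kazovzdoplob
2. f -> v, k -> g, p -> b, s -> z, t -> d / V _ V: no change
surface: kazovzdoplob

cell SUR=lu, CASE=ma, MOD=lu:
underlying: kasov-do-dop-bu
1. f -> v, k -> g, s -> z, t -> d / V _ V: fires at position(s) 3: kazovdodopbu
2. f -> v, k -> g, p -> b, s -> z, t -> d / V _ V: no change
surface: kazovdodopbu

cell SUR=ma, CASE=ma, MOD=lu:
underlying: kasov-z-dop-bu
1. f -> v, k -> g, s -> z, t -> d / V _ V: fires at position(s) 3: kazovzdopbu
2. f -> v, k -> g, p -> b, s -> z, t -> d / V _ V: no change
surface: kazovzdopbu

cell SUR=lu, CASE=ki, MOD=lu:
underlying: kasov-do-peg-bu
1. f -> v, k -> g, s -> z, t -> d / V _ V: fires at position(s) 3: kazovdopegbu
2. f -> v, k -> g, p -> b, s -> z, t -> d / V _ V: fires at position(s) 8: kazovdobegbu
surface: kazovdobegbu


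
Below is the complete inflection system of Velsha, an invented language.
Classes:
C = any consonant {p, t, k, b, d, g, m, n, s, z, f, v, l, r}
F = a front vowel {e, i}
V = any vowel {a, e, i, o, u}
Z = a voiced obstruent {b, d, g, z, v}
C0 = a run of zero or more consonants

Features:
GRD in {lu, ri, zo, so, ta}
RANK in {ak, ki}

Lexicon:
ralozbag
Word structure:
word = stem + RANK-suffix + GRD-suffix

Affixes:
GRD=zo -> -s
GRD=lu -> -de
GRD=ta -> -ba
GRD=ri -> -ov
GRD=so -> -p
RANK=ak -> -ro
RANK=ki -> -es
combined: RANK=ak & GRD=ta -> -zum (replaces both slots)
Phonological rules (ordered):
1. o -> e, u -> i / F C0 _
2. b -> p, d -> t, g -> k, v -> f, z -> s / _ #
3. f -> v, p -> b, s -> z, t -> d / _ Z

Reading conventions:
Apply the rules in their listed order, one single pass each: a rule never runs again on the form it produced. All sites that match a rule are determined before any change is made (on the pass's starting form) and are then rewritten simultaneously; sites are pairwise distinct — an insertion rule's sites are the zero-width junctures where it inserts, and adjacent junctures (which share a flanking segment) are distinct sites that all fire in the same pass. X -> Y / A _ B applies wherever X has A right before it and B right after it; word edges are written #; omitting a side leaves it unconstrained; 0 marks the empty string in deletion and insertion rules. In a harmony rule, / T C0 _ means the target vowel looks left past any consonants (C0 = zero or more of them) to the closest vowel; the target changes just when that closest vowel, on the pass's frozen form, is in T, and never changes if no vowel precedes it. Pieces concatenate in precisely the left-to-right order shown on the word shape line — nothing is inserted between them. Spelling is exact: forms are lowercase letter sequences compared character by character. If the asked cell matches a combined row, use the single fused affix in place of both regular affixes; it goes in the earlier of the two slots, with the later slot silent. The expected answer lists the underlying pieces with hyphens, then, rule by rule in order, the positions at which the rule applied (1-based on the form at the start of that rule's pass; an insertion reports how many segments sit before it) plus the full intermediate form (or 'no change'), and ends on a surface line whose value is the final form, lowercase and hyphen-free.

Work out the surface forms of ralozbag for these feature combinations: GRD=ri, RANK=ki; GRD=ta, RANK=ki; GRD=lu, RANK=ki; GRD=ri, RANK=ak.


cell GRD=ri, RANK=ki:
underlying: ralozbag-es-ov
1. o -> e, u -> i / F C0 _: fires at position(s) 11: ralozbagesev
2. b -> p, d -> t, g -> k, v -> f, z -> s / _ #: fires at position(s) 12: ralozbagesef
3. f -> v, p -> b, s -> z, t -> d / _ Z: no change
surface: ralozbagesef

cell GRD=ta, RANK=ki:
underlying: ralozbag-es-ba
1. o -> e, u -> i / F C0 _: no change
2. b -> p, d -> t, g -> k, v -> f, z -> s / _ #: no change
3. f -> v, p -> b, s -> z, t -> d / _ Z: fires at position(s) 10: ralozbagezba
surface: ralozbagezba

cell GRD=lu, RANK=ki:
underlying: ralozbag-es-de
1. o -> e, u -> i / F C0 _: no change
2. b -> p, d -> t, g -> k, v -> f, z -> s / _ #: no change
3. f -> v, p -> b, s -> z, t -> d / _ Z: fires at position(s) 10: ralozbagezde
surface: ralozbagezde

cell GRD=ri, RANK=ak:
underlying: ralozbag-ro-ov
1. o -> e, u -> i / F C0 _: no change
2. b -> p, d -> t, g -> k, v -> f, z -> s / _ #: fires at position(s) 12: ralozbagroof
3. f -> v, p -> b, s -> z, t -> d / _ Z: no change
surface: ralozbagroof


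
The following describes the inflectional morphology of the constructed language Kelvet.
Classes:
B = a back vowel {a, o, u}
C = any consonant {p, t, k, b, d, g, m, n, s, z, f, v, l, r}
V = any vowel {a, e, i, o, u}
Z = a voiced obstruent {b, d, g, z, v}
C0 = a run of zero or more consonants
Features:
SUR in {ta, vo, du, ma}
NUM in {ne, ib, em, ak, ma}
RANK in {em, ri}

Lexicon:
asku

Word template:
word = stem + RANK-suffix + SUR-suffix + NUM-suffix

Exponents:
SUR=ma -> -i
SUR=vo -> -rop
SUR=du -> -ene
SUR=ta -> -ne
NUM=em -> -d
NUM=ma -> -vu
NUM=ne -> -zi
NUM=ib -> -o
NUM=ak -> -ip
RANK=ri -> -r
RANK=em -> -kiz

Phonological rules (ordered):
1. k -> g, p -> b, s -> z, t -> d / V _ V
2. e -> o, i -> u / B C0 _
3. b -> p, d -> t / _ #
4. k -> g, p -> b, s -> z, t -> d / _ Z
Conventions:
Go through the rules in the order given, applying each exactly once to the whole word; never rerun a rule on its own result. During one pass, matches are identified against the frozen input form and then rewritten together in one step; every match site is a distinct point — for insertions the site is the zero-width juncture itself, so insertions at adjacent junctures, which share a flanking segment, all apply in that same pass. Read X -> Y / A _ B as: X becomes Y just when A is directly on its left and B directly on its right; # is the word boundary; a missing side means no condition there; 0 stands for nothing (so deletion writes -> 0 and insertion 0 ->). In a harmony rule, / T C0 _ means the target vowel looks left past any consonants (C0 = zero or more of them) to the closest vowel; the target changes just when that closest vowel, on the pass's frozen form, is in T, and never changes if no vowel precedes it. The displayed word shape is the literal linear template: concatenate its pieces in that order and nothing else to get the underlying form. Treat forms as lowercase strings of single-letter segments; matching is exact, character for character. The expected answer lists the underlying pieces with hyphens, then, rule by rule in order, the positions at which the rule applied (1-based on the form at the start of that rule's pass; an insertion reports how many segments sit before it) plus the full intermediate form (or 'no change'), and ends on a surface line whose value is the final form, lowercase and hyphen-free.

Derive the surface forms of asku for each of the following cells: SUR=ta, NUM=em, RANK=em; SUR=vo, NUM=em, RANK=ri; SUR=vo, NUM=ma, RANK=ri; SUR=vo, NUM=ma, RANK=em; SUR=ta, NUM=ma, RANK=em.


cell SUR=ta, NUM=em, RANK=em:
underlying: asku-kiz-ne-d
1. k -> g, p -> b, s -> z, t -> d / V _ V: fires at position(s) 5: askugizned
2. e -> o, i -> u / B C0 _: fires at position(s) 6: askuguzned
3. b -> p, d -> t / _ #: fires at position(s) 10: askuguznet
4. k -> g, p -> b, s -> z, t -> d / _ Z: no change
surface: askuguznet

cell SUR=vo, NUM=em, RANK=ri:
underlying: asku-r-rop-d
1. k -> g, p -> b, s -> z, t -> d / V _ V: no change
2. e -> o, i -> u / B C0 _: no change
3. b -> p, d -> t / _ #: fires at position(s) 9: askurropt
4. k -> g, p -> b, s -> z, t -> d / _ Z: no change
surface: askurropt

cell SUR=vo, NUM=ma, RANK=ri:
underlying: asku-r-rop-vu
1. k -> g, p -> b, s -> z, t -> d / V _ V: no change
2. e -> o, i -> u / B C0 _: no change
3. b -> p, d -> t / _ #: no change
4. k -> g, p -> b, s -> z, t -> d / _ Z: fires at position(s) 8: askurrobvu
surface: askurrobvu

cell SUR=vo, NUM=ma, RANK=em:
underlying: asku-kiz-rop-vu
1. k -> g, p -> b, s -> z, t -> d / V _ V: fires at position(s) 5: askugizropvu
2. e -> o, i -> u / B C0 _: fires at position(s) 6: askuguzropvu
3. b -> p, d -> t / _ #: no change
4. k -> g, p -> b, s -> z, t -> d / _ Z: fires at position(s) 10: askuguzrobvu
surface: askuguzrobvu

cell SUR=ta, NUM=ma, RANK=em:
underlying: asku-kiz-ne-vu
1. k -> g, p -> b, s -> z, t -> d / V _ V: fires at position(s) 5: askugiznevu
2. e -> o, i -> u / B C0 _: fires at position(s) 6: askuguznevu
3. b -> p, d -> t / _ #: no change
4. k -> g, p -> b, s -> z, t -> d / _ Z: no change
surface: askuguznevu
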